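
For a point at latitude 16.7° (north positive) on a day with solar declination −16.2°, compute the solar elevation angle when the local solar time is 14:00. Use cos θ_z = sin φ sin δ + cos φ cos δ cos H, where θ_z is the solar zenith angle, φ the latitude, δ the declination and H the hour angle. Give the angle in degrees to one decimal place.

Hour angle H = 15° × (14 − 12) = 30.00°.
cos θ_z = sin(16.7°) sin(-16.2°) + cos(16.7°) cos(-16.2°) cos(30.00°) = -0.0802 + 0.7966 = 0.7164.
θ_z = arccos(0.7164) = 44.24°, so the elevation is 90° − 44.24° = 45.76°.

45.8°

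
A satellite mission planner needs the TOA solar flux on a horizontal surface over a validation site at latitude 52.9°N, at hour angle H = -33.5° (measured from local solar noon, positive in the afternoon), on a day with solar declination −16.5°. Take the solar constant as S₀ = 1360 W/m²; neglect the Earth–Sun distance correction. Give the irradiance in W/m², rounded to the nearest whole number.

With φ = 52.9°, δ = -16.5°, H = -33.50°: sin φ sin δ = -0.2265, cos φ cos δ cos H = 0.4823, so cos θ_z = 0.2558.
Top-of-atmosphere irradiance = S₀ cos θ_z = 1360 × 0.2558 = 347.89 W/m².

348 W/m²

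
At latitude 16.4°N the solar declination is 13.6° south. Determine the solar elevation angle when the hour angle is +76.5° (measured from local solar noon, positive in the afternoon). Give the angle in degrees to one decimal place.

8.7°

With φ = 16.4°, δ = -13.6°, H = 76.50°: sin φ sin δ = -0.0664, cos φ cos δ cos H = 0.2177, so cos θ_z = 0.1513.
θ_z = arccos(0.1513) = 81.30°, so the elevation is 90° − 81.30° = 8.70°.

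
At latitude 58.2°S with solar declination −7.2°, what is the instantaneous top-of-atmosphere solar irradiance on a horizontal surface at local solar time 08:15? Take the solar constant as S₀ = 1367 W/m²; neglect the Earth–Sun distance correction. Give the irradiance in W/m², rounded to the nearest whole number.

Hour angle H = 15° × (8.25 − 12) = -56.25°.
cos θ_z = sin φ sin δ + cos φ cos δ cos H = (-0.8499)(-0.1253) + (0.5270)(0.9921)(0.5556) = 0.3970.
Top-of-atmosphere irradiance = S₀ cos θ_z = 1367 × 0.3970 = 542.70 W/m².

543 W/m²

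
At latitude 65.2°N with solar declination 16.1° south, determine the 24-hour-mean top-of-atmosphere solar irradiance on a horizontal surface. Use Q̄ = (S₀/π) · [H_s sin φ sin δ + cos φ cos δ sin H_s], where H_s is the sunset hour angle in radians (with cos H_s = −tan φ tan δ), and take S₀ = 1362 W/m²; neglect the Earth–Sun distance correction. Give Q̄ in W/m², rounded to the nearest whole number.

39 W/m²

−tan φ tan δ = −(2.1642)(-0.2886) = 0.6246; H_s = arccos(0.6246) = 51.35°. In radians, H_s = 0.8962.
H_s sin φ sin δ = 0.8962 × 0.9078 × -0.2773 = -0.2256.
cos φ cos δ sin H_s = 0.4195 × 0.9608 × 0.7810 = 0.3148.
Q̄ = (1362/π) × (-0.2256 + 0.3148) = 433.54 × 0.0892 = 38.67 W/m².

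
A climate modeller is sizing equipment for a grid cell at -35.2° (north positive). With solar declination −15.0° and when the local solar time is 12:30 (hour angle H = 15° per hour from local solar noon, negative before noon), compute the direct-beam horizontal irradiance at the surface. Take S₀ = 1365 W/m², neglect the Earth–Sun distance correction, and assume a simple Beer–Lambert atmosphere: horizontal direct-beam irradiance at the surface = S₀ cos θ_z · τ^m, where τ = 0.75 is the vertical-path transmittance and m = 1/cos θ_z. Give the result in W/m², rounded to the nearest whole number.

Hour angle H = 15° × (12.5 − 12) = 7.50°.
cos θ_z = sin φ sin δ + cos φ cos δ cos H = (-0.5764)(-0.2588) + (0.8171)(0.9659)(0.9914) = 0.9316.
Air mass m = 1/cos θ_z = 1/0.9316 = 1.073; τ^m = 0.75^1.073 = 0.7344.
Surface direct beam = 1365 × 0.9316 × 0.7344 = 933.89 W/m².

934 W/m²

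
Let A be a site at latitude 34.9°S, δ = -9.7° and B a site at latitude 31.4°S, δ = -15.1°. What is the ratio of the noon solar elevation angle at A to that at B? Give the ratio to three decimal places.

A: 90° − |-34.9 − (-9.7)| = 64.80°.
B: 90° − |-31.4 − (-15.1)| = 73.70°.
Ratio A/B = 64.8000 / 73.7000 = 0.8792.

0.879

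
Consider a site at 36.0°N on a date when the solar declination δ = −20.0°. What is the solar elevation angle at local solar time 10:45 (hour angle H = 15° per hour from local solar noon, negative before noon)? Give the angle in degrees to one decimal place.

Hour angle H = 15° × (10.75 − 12) = -18.75°.
cos θ_z = sin(36.0°) sin(-20.0°) + cos(36.0°) cos(-20.0°) cos(-18.75°) = -0.2010 + 0.7199 = 0.5189.
θ_z = arccos(0.5189) = 58.74°, so the elevation is 90° − 58.74° = 31.26°.

31.3°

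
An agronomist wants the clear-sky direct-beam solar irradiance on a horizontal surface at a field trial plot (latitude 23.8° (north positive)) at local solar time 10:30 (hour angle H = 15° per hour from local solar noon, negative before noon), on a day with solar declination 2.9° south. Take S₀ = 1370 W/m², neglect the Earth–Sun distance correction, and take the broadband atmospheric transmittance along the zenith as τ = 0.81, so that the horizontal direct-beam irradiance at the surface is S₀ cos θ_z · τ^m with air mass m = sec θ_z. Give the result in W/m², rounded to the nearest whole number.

Hour angle H = 15° × (10.5 − 12) = -22.50°.
cos θ_z = sin(23.8°) sin(-2.9°) + cos(23.8°) cos(-2.9°) cos(-22.50°) = -0.0204 + 0.8442 = 0.8238.
Air mass m = 1/cos θ_z = 1/0.8238 = 1.214; τ^m = 0.81^1.214 = 0.7743.
Surface direct beam = 1370 × 0.8238 × 0.7743 = 873.88 W/m².

874 W/m²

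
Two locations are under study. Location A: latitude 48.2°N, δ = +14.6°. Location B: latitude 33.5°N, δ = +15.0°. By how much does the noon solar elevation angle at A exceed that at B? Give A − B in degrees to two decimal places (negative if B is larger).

A: 90° − |48.2 − (14.6)| = 56.40°.
B: 90° − |33.5 − (15.0)| = 71.50°.
A − B = 56.40 − 71.50 = -15.10°.

-15.10°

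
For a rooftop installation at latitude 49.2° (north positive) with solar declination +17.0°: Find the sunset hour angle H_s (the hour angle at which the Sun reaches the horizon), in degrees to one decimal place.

The sunset hour angle satisfies cos H_s = −tan φ tan δ = -0.3542, giving H_s = 110.74°.

110.7°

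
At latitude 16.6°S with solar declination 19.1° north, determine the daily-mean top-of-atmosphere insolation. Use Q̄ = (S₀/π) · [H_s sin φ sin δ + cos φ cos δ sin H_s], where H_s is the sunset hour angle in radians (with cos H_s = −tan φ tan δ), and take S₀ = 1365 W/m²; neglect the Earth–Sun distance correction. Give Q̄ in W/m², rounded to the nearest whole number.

cos H_s = −tan(-16.6°) · tan(19.1°) = 0.1032, so H_s = arccos(0.1032) = 84.08°. In radians, H_s = 1.4675.
H_s sin φ sin δ = 1.4675 × -0.2857 × 0.3272 = -0.1372.
cos φ cos δ sin H_s = 0.9583 × 0.9449 × 0.9947 = 0.9007.
Q̄ = (1365/π) × (-0.1372 + 0.9007) = 434.49 × 0.7635 = 331.73 W/m².

332 W/m²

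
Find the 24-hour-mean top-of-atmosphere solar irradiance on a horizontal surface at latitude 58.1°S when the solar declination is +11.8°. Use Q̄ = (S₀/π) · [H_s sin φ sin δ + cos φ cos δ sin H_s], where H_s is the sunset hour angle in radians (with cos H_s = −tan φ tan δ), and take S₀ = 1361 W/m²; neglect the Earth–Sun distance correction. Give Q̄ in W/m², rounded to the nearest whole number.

The sunset hour angle satisfies cos H_s = −tan φ tan δ = 0.3356, giving H_s = 70.39°. In radians, H_s = 1.2285.
H_s sin φ sin δ = 1.2285 × -0.8490 × 0.2045 = -0.2133.
cos φ cos δ sin H_s = 0.5284 × 0.9789 × 0.9420 = 0.4873.
Q̄ = (1361/π) × (-0.2133 + 0.4873) = 433.22 × 0.2740 = 118.70 W/m².

119 W/m²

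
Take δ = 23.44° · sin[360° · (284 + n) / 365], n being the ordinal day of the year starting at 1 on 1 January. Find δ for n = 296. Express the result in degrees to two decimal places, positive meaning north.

-12.44°

360 × (284 + 296) / 365 = 572.055°; sin(572.055°) = -0.5307.
δ = 23.44 × -0.5307 = -12.440° ≈ -12.44°.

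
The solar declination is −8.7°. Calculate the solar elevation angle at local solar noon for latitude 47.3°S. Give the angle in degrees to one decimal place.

51.4°

At local solar noon the hour angle is zero, so the elevation is 90° − |φ − δ| = 90° − |-47.3° − (-8.7°)| = 90° − 38.6° = 51.4°.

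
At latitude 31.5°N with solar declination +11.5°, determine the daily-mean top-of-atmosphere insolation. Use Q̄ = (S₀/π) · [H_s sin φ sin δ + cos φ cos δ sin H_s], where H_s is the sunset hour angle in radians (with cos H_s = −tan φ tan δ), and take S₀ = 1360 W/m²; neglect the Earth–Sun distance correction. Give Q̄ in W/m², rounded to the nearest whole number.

−tan φ tan δ = −(0.6128)(0.2035) = -0.1247; H_s = arccos(-0.1247) = 97.16°. In radians, H_s = 1.6958.
H_s sin φ sin δ = 1.6958 × 0.5225 × 0.1994 = 0.1767.
cos φ cos δ sin H_s = 0.8526 × 0.9799 × 0.9922 = 0.8289.
Q̄ = (1360/π) × (0.1767 + 0.8289) = 432.90 × 1.0056 = 435.32 W/m².

435 W/m²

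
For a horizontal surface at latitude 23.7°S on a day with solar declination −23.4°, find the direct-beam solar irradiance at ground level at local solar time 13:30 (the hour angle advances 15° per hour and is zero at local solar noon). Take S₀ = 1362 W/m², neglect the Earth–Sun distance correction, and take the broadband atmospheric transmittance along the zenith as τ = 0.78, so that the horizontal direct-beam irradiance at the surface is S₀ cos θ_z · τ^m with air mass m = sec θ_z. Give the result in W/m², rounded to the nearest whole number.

Hour angle H = 15° × (13.5 − 12) = 22.50°.
cos θ_z = sin φ sin δ + cos φ cos δ cos H = (-0.4019)(-0.3971) + (0.9157)(0.9178)(0.9239) = 0.9361.
Air mass m = 1/cos θ_z = 1/0.9361 = 1.068; τ^m = 0.78^1.068 = 0.7669.
Surface direct beam = 1362 × 0.9361 × 0.7669 = 977.77 W/m².

978 W/m²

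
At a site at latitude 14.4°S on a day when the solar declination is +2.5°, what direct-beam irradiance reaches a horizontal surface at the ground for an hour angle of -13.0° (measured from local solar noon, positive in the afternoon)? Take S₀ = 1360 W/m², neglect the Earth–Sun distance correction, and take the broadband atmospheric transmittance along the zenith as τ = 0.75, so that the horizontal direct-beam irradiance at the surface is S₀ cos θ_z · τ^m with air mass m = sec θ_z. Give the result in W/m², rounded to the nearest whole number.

931 W/m²

cos θ_z = sin φ sin δ + cos φ cos δ cos H = (-0.2487)(0.0436) + (0.9686)(0.9990)(0.9744) = 0.9320.
Air mass m = 1/cos θ_z = 1/0.9320 = 1.073; τ^m = 0.75^1.073 = 0.7344.
Surface direct beam = 1360 × 0.9320 × 0.7344 = 930.87 W/m².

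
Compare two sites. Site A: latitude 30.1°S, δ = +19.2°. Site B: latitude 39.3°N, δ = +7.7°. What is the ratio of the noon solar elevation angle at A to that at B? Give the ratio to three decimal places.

A: 90° − |-30.1 − (19.2)| = 40.70°.
B: 90° − |39.3 − (7.7)| = 58.40°.
Ratio A/B = 40.7000 / 58.4000 = 0.6969.

0.697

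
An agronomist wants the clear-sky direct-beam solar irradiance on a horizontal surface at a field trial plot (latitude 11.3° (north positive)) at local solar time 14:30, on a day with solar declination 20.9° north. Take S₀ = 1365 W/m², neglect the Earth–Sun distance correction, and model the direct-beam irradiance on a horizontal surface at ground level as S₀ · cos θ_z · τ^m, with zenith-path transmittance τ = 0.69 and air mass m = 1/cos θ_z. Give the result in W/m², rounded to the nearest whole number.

683 W/m²

Hour angle H = 15° × (14.5 − 12) = 37.50°.
cos θ_z = sin(11.3°) sin(20.9°) + cos(11.3°) cos(20.9°) cos(37.50°) = 0.0699 + 0.7268 = 0.7967.
Air mass m = 1/cos θ_z = 1/0.7967 = 1.255; τ^m = 0.69^1.255 = 0.6277.
Surface direct beam = 1365 × 0.7967 × 0.6277 = 682.62 W/m².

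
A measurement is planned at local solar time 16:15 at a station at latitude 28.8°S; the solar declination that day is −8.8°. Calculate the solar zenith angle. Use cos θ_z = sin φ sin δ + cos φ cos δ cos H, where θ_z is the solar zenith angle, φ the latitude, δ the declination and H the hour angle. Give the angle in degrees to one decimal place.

62.8°

Hour angle H = 15° × (16.25 − 12) = 63.75°.
cos θ_z = sin φ sin δ + cos φ cos δ cos H = (-0.4818)(-0.1530) + (0.8763)(0.9882)(0.4423) = 0.4567.
θ_z = arccos(0.4567) = 62.83°.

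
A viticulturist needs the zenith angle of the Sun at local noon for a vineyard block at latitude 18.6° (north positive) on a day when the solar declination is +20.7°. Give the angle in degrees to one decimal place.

2.1°

At local solar noon the hour angle is zero, so the zenith angle is |φ − δ| = |18.6° − (20.7°)| = 2.1°.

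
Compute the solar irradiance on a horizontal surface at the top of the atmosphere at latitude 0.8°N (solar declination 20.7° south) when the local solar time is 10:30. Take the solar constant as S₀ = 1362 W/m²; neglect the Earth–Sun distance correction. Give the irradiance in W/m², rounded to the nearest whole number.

Hour angle H = 15° × (10.5 − 12) = -22.50°.
cos θ_z = sin(0.8°) sin(-20.7°) + cos(0.8°) cos(-20.7°) cos(-22.50°) = -0.0049 + 0.8642 = 0.8593.
Top-of-atmosphere irradiance = S₀ cos θ_z = 1362 × 0.8593 = 1170.37 W/m².

1170 W/m²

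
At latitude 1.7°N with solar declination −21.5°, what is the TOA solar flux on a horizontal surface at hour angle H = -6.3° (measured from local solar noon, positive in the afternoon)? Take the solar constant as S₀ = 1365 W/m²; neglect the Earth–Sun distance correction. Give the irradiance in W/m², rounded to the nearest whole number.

1247 W/m²

cos θ_z = sin(1.7°) sin(-21.5°) + cos(1.7°) cos(-21.5°) cos(-6.30°) = -0.0109 + 0.9244 = 0.9135.
Top-of-atmosphere irradiance = S₀ cos θ_z = 1365 × 0.9135 = 1246.93 W/m².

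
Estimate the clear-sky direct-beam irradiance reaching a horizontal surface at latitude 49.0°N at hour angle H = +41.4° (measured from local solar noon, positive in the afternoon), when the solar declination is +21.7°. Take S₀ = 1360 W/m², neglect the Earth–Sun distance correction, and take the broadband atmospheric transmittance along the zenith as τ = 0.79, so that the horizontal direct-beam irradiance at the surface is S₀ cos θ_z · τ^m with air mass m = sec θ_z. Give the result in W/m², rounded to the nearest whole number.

727 W/m²

cos θ_z = sin(49.0°) sin(21.7°) + cos(49.0°) cos(21.7°) cos(41.40°) = 0.2791 + 0.4572 = 0.7363.
Air mass m = 1/cos θ_z = 1/0.7363 = 1.358; τ^m = 0.79^1.358 = 0.7261.
Surface direct beam = 1360 × 0.7363 × 0.7261 = 727.09 W/m².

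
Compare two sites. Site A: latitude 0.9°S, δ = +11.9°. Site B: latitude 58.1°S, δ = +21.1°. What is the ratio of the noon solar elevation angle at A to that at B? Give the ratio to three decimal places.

7.148

A: 90° − |-0.9 − (11.9)| = 77.20°.
B: 90° − |-58.1 − (21.1)| = 10.80°.
Ratio A/B = 77.2000 / 10.8000 = 7.1481.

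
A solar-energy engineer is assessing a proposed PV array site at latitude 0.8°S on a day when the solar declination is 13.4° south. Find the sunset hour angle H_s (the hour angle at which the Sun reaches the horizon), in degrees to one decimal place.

cos H_s = −tan(-0.8°) · tan(-13.4°) = -0.0033, so H_s = arccos(-0.0033) = 90.19°.

90.2°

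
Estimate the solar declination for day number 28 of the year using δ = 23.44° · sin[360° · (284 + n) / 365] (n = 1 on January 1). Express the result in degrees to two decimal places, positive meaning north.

-18.54°

360 × (284 + 28) / 365 = 307.726°; sin(307.726°) = -0.7909.
δ = 23.44 × -0.7909 = -18.539° ≈ -18.54°.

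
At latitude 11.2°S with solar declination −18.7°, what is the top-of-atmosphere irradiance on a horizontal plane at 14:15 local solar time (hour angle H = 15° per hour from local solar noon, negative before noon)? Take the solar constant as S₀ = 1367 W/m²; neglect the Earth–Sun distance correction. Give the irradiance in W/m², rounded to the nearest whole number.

1141 W/m²

Hour angle H = 15° × (14.25 − 12) = 33.75°.
cos θ_z = sin φ sin δ + cos φ cos δ cos H = (-0.1942)(-0.3206) + (0.9810)(0.9472)(0.8315) = 0.8349.
Top-of-atmosphere irradiance = S₀ cos θ_z = 1367 × 0.8349 = 1141.31 W/m².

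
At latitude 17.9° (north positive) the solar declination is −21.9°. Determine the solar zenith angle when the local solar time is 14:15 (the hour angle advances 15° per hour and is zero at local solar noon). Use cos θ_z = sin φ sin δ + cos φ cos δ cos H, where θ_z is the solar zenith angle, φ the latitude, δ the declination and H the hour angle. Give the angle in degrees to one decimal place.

51.7°

Hour angle H = 15° × (14.25 − 12) = 33.75°.
cos θ_z = sin φ sin δ + cos φ cos δ cos H = (0.3074)(-0.3730) + (0.9516)(0.9278)(0.8315) = 0.6195.
θ_z = arccos(0.6195) = 51.72°.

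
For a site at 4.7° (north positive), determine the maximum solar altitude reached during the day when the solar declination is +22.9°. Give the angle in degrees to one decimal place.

At local solar noon the hour angle is zero, so the elevation is 90° − |φ − δ| = 90° − |4.7° − (22.9°)| = 90° − 18.2° = 71.8°.

71.8°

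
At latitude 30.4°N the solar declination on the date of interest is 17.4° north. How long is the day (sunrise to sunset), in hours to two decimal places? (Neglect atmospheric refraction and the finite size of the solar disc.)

The sunset hour angle satisfies cos H_s = −tan φ tan δ = -0.1839, giving H_s = 100.60°.
Day length = 2 H_s / 15° h⁻¹ = 201.20° / 15 = 13.413 h.

13.41 hours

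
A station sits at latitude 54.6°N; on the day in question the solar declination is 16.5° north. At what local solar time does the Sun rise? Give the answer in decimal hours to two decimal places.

4.36 h

The sunset hour angle satisfies cos H_s = −tan φ tan δ = -0.4168, giving H_s = 114.63°.
Sunrise is at 12 − H_s/15 = 12 − 7.642 = 4.358 h local solar time.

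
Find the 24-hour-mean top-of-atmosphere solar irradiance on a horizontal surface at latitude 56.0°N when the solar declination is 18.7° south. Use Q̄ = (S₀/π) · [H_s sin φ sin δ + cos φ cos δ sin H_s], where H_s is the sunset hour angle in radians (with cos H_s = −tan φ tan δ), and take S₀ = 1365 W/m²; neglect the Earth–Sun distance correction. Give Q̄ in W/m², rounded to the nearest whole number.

−tan φ tan δ = −(1.4826)(-0.3385) = 0.5019; H_s = arccos(0.5019) = 59.87°. In radians, H_s = 1.0449.
H_s sin φ sin δ = 1.0449 × 0.8290 × -0.3206 = -0.2777.
cos φ cos δ sin H_s = 0.5592 × 0.9472 × 0.8649 = 0.4581.
Q̄ = (1365/π) × (-0.2777 + 0.4581) = 434.49 × 0.1804 = 78.38 W/m².

78 W/m²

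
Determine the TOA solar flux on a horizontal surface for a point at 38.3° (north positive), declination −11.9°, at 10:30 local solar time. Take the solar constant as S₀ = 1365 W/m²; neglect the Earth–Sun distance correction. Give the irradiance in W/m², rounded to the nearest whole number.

Hour angle H = 15° × (10.5 − 12) = -22.50°.
With φ = 38.3°, δ = -11.9°, H = -22.50°: sin φ sin δ = -0.1278, cos φ cos δ cos H = 0.7095, so cos θ_z = 0.5817.
Top-of-atmosphere irradiance = S₀ cos θ_z = 1365 × 0.5817 = 794.02 W/m².

794 W/m²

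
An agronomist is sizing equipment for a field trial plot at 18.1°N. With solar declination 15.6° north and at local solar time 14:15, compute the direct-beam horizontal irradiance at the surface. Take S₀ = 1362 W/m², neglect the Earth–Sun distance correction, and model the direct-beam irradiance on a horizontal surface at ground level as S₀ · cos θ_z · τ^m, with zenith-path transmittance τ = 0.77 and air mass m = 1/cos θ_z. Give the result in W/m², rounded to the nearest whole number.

844 W/m²

Hour angle H = 15° × (14.25 − 12) = 33.75°.
With φ = 18.1°, δ = 15.6°, H = 33.75°: sin φ sin δ = 0.0835, cos φ cos δ cos H = 0.7612, so cos θ_z = 0.8447.
Air mass m = 1/cos θ_z = 1/0.8447 = 1.184; τ^m = 0.77^1.184 = 0.7338.
Surface direct beam = 1362 × 0.8447 × 0.7338 = 844.22 W/m².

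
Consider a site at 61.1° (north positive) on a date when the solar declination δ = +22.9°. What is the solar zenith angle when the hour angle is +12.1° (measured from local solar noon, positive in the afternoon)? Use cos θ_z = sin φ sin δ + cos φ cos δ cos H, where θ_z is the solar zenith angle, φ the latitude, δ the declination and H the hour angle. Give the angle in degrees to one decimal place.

cos θ_z = sin(61.1°) sin(22.9°) + cos(61.1°) cos(22.9°) cos(12.10°) = 0.3407 + 0.4353 = 0.7760.
θ_z = arccos(0.7760) = 39.10°.

39.1°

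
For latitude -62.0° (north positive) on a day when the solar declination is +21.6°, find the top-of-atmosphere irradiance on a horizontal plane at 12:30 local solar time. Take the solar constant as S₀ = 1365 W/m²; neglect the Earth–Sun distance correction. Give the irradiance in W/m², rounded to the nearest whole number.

Hour angle H = 15° × (12.5 − 12) = 7.50°.
With φ = -62.0°, δ = 21.6°, H = 7.50°: sin φ sin δ = -0.3250, cos φ cos δ cos H = 0.4328, so cos θ_z = 0.1078.
Top-of-atmosphere irradiance = S₀ cos θ_z = 1365 × 0.1078 = 147.15 W/m².

147 W/m²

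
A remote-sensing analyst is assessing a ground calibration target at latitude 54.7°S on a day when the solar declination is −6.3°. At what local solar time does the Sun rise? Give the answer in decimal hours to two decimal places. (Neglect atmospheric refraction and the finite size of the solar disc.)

5.40 h

cos H_s = −tan(-54.7°) · tan(-6.3°) = -0.1559, so H_s = arccos(-0.1559) = 98.97°.
Sunrise is at 12 − H_s/15 = 12 − 6.598 = 5.402 h local solar time.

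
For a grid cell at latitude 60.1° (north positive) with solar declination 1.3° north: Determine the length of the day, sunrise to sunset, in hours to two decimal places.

12.30 hours

−tan φ tan δ = −(1.7391)(0.0227) = -0.0395; H_s = arccos(-0.0395) = 92.26°.
Day length = 2 H_s / 15° h⁻¹ = 184.52° / 15 = 12.301 h.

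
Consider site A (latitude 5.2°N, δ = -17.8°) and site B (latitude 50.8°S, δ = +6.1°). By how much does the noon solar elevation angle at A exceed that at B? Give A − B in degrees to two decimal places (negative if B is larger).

+33.90°

A: 90° − |5.2 − (-17.8)| = 67.00°.
B: 90° − |-50.8 − (6.1)| = 33.10°.
A − B = 67.00 − 33.10 = 33.90°.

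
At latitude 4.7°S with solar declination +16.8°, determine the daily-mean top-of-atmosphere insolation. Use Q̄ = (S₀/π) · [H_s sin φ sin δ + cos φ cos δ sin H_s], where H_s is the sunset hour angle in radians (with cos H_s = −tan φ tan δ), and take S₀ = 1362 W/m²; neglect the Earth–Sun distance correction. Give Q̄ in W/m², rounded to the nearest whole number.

The sunset hour angle satisfies cos H_s = −tan φ tan δ = 0.0248, giving H_s = 88.58°. In radians, H_s = 1.5460.
H_s sin φ sin δ = 1.5460 × -0.0819 × 0.2890 = -0.0366.
cos φ cos δ sin H_s = 0.9966 × 0.9573 × 0.9997 = 0.9538.
Q̄ = (1362/π) × (-0.0366 + 0.9538) = 433.54 × 0.9172 = 397.64 W/m².

398 W/m²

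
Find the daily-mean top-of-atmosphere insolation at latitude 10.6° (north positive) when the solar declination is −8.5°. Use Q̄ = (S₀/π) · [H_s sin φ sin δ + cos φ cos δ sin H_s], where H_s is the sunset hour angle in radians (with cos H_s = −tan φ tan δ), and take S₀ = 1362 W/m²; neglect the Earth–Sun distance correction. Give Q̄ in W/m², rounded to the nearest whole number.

403 W/m²

The sunset hour angle satisfies cos H_s = −tan φ tan δ = 0.0280, giving H_s = 88.40°. In radians, H_s = 1.5429.
H_s sin φ sin δ = 1.5429 × 0.1840 × -0.1478 = -0.0420.
cos φ cos δ sin H_s = 0.9829 × 0.9890 × 0.9996 = 0.9717.
Q̄ = (1362/π) × (-0.0420 + 0.9717) = 433.54 × 0.9297 = 403.06 W/m².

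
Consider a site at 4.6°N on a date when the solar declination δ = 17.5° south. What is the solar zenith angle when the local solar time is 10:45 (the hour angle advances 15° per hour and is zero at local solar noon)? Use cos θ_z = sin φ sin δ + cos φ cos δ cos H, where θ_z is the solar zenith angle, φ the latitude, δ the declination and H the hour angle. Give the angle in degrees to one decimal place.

28.8°

Hour angle H = 15° × (10.75 − 12) = -18.75°.
cos θ_z = sin φ sin δ + cos φ cos δ cos H = (0.0802)(-0.3007) + (0.9968)(0.9537)(0.9469) = 0.8761.
θ_z = arccos(0.8761) = 28.82°.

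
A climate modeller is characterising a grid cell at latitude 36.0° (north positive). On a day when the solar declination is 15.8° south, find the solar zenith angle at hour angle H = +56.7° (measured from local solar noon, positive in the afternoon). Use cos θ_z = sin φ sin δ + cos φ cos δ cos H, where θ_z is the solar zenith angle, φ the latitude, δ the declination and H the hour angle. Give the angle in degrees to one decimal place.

With φ = 36.0°, δ = -15.8°, H = 56.70°: sin φ sin δ = -0.1600, cos φ cos δ cos H = 0.4274, so cos θ_z = 0.2674.
θ_z = arccos(0.2674) = 74.49°.

74.5°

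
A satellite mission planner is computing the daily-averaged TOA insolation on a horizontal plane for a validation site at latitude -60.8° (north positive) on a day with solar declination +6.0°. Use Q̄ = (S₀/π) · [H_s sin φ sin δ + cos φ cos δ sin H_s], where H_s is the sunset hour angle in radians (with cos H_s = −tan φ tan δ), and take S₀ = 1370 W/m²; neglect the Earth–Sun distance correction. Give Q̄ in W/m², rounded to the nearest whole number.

cos H_s = −tan(-60.8°) · tan(6.0°) = 0.1881, so H_s = arccos(0.1881) = 79.16°. In radians, H_s = 1.3816.
H_s sin φ sin δ = 1.3816 × -0.8729 × 0.1045 = -0.1260.
cos φ cos δ sin H_s = 0.4879 × 0.9945 × 0.9822 = 0.4766.
Q̄ = (1370/π) × (-0.1260 + 0.4766) = 436.08 × 0.3506 = 152.89 W/m².

153 W/m²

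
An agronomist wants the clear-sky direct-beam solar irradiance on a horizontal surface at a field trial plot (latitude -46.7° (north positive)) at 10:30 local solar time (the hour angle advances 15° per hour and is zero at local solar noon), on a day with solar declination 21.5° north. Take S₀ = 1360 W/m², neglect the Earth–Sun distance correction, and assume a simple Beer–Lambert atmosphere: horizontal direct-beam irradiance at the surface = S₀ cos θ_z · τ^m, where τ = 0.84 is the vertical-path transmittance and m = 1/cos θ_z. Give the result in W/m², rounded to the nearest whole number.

256 W/m²

Hour angle H = 15° × (10.5 − 12) = -22.50°.
cos θ_z = sin φ sin δ + cos φ cos δ cos H = (-0.7278)(0.3665) + (0.6858)(0.9304)(0.9239) = 0.3228.
Air mass m = 1/cos θ_z = 1/0.3228 = 3.098; τ^m = 0.84^3.098 = 0.5827.
Surface direct beam = 1360 × 0.3228 × 0.5827 = 255.81 W/m².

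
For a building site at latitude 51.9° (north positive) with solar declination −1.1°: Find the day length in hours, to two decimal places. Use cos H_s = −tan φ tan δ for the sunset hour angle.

11.81 hours

The sunset hour angle satisfies cos H_s = −tan φ tan δ = 0.0245, giving H_s = 88.60°.
Day length = 2 H_s / 15° h⁻¹ = 177.20° / 15 = 11.813 h.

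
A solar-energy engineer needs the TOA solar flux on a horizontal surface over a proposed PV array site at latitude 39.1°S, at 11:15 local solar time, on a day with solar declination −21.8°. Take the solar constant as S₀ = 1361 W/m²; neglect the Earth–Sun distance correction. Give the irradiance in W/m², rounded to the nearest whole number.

1281 W/m²

Hour angle H = 15° × (11.25 − 12) = -11.25°.
With φ = -39.1°, δ = -21.8°, H = -11.25°: sin φ sin δ = 0.2342, cos φ cos δ cos H = 0.7067, so cos θ_z = 0.9409.
Top-of-atmosphere irradiance = S₀ cos θ_z = 1361 × 0.9409 = 1280.56 W/m².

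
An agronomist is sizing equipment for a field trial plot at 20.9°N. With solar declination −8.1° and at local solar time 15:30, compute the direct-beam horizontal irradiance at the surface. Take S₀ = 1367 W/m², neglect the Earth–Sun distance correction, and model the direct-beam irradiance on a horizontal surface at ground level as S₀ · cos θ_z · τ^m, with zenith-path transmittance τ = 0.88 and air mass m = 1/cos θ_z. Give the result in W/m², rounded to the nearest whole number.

Hour angle H = 15° × (15.5 − 12) = 52.50°.
With φ = 20.9°, δ = -8.1°, H = 52.50°: sin φ sin δ = -0.0503, cos φ cos δ cos H = 0.5630, so cos θ_z = 0.5127.
Air mass m = 1/cos θ_z = 1/0.5127 = 1.950; τ^m = 0.88^1.950 = 0.7794.
Surface direct beam = 1367 × 0.5127 × 0.7794 = 546.25 W/m².

546 W/m²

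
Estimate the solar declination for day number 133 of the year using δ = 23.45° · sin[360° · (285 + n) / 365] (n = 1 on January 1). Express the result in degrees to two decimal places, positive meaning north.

+18.55°

360 × (285 + 133) / 365 = 412.274°; sin(412.274°) = 0.7909.
δ = 23.45 × 0.7909 = 18.547° ≈ +18.55°.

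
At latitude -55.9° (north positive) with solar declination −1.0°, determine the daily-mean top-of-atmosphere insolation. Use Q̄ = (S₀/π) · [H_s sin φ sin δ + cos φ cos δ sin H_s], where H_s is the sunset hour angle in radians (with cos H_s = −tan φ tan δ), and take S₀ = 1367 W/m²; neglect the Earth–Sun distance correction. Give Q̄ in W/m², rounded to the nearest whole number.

254 W/m²

The sunset hour angle satisfies cos H_s = −tan φ tan δ = -0.0258, giving H_s = 91.48°. In radians, H_s = 1.5966.
H_s sin φ sin δ = 1.5966 × -0.8281 × -0.0175 = 0.0231.
cos φ cos δ sin H_s = 0.5606 × 0.9998 × 0.9997 = 0.5603.
Q̄ = (1367/π) × (0.0231 + 0.5603) = 435.13 × 0.5834 = 253.85 W/m².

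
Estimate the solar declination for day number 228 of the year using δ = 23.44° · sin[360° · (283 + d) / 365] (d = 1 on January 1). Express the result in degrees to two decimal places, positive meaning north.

360 × (283 + 228) / 365 = 504.000°; sin(504.000°) = 0.5878.
δ = 23.44 × 0.5878 = 13.778° ≈ +13.78°.

+13.78°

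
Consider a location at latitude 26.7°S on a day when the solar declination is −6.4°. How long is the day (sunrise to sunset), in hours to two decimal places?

12.43 hours

−tan φ tan δ = −(-0.5029)(-0.1122) = -0.0564; H_s = arccos(-0.0564) = 93.23°.
Day length = 2 H_s / 15° h⁻¹ = 186.46° / 15 = 12.431 h.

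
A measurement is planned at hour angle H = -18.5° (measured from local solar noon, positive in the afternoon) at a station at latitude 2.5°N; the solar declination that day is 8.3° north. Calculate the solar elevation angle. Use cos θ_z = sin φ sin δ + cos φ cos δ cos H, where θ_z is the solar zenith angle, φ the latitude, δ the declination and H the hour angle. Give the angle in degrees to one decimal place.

70.7°

cos θ_z = sin φ sin δ + cos φ cos δ cos H = (0.0436)(0.1444) + (0.9990)(0.9895)(0.9483) = 0.9437.
θ_z = arccos(0.9437) = 19.32°, so the elevation is 90° − 19.32° = 70.68°.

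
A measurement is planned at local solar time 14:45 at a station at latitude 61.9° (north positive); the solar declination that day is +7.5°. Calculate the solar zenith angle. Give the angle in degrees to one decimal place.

62.2°

Hour angle H = 15° × (14.75 − 12) = 41.25°.
With φ = 61.9°, δ = 7.5°, H = 41.25°: sin φ sin δ = 0.1151, cos φ cos δ cos H = 0.3511, so cos θ_z = 0.4662.
θ_z = arccos(0.4662) = 62.21°.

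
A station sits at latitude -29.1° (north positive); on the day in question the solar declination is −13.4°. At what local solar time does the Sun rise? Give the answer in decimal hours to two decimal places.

The sunset hour angle satisfies cos H_s = −tan φ tan δ = -0.1326, giving H_s = 97.62°.
Sunrise is at 12 − H_s/15 = 12 − 6.508 = 5.492 h local solar time.

5.49 h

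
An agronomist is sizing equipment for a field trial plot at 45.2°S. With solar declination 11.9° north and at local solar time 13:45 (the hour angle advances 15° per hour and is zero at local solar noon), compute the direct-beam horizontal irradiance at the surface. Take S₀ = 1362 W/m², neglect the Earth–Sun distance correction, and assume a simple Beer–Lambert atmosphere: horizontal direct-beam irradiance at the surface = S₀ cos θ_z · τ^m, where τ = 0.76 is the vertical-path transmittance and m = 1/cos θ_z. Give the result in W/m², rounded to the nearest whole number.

Hour angle H = 15° × (13.75 − 12) = 26.25°.
With φ = -45.2°, δ = 11.9°, H = 26.25°: sin φ sin δ = -0.1463, cos φ cos δ cos H = 0.6184, so cos θ_z = 0.4721.
Air mass m = 1/cos θ_z = 1/0.4721 = 2.118; τ^m = 0.76^2.118 = 0.5592.
Surface direct beam = 1362 × 0.4721 × 0.5592 = 359.57 W/m².

360 W/m²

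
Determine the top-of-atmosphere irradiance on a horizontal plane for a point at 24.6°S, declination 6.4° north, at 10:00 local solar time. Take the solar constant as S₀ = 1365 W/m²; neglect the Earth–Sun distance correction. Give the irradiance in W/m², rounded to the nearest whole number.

Hour angle H = 15° × (10 − 12) = -30.00°.
With φ = -24.6°, δ = 6.4°, H = -30.00°: sin φ sin δ = -0.0464, cos φ cos δ cos H = 0.7825, so cos θ_z = 0.7361.
Top-of-atmosphere irradiance = S₀ cos θ_z = 1365 × 0.7361 = 1004.78 W/m².

1005 W/m²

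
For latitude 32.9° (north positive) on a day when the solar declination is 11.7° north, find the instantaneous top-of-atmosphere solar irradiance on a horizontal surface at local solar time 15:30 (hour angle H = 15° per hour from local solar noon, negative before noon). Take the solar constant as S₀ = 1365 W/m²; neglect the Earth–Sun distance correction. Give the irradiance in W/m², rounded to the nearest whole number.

Hour angle H = 15° × (15.5 − 12) = 52.50°.
cos θ_z = sin φ sin δ + cos φ cos δ cos H = (0.5432)(0.2028) + (0.8396)(0.9792)(0.6088) = 0.6107.
Top-of-atmosphere irradiance = S₀ cos θ_z = 1365 × 0.6107 = 833.61 W/m².

834 W/m²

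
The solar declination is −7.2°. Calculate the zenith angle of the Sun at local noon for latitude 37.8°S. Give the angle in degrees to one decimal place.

30.6°

At local solar noon the hour angle is zero, so the zenith angle is |φ − δ| = |-37.8° − (-7.2°)| = 30.6°.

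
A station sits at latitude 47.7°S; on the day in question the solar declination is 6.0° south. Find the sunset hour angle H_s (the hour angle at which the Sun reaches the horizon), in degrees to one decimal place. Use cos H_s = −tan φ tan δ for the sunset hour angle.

96.6°

cos H_s = −tan(-47.7°) · tan(-6.0°) = -0.1155, so H_s = arccos(-0.1155) = 96.63°.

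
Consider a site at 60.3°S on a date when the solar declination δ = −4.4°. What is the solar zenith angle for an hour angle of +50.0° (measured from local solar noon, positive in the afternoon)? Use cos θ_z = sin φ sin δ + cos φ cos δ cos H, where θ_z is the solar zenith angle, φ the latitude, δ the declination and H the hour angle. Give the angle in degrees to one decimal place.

With φ = -60.3°, δ = -4.4°, H = 50.00°: sin φ sin δ = 0.0666, cos φ cos δ cos H = 0.3175, so cos θ_z = 0.3841.
θ_z = arccos(0.3841) = 67.41°.

67.4°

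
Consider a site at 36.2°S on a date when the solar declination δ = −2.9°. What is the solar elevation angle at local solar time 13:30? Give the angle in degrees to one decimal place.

50.8°

Hour angle H = 15° × (13.5 − 12) = 22.50°.
cos θ_z = sin φ sin δ + cos φ cos δ cos H = (-0.5906)(-0.0506) + (0.8070)(0.9987)(0.9239) = 0.7745.
θ_z = arccos(0.7745) = 39.24°, so the elevation is 90° − 39.24° = 50.76°.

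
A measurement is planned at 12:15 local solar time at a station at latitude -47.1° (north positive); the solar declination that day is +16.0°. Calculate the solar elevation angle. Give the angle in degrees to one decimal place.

Hour angle H = 15° × (12.25 − 12) = 3.75°.
With φ = -47.1°, δ = 16.0°, H = 3.75°: sin φ sin δ = -0.2019, cos φ cos δ cos H = 0.6529, so cos θ_z = 0.4510.
θ_z = arccos(0.4510) = 63.19°, so the elevation is 90° − 63.19° = 26.81°.

26.8°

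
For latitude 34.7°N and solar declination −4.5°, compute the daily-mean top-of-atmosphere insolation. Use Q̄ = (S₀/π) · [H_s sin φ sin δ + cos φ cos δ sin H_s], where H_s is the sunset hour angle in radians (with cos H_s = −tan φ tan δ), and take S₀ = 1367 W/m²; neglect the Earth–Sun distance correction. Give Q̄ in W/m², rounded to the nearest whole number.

327 W/m²

−tan φ tan δ = −(0.6924)(-0.0787) = 0.0545; H_s = arccos(0.0545) = 86.88°. In radians, H_s = 1.5163.
H_s sin φ sin δ = 1.5163 × 0.5693 × -0.0785 = -0.0678.
cos φ cos δ sin H_s = 0.8221 × 0.9969 × 0.9985 = 0.8183.
Q̄ = (1367/π) × (-0.0678 + 0.8183) = 435.13 × 0.7505 = 326.57 W/m².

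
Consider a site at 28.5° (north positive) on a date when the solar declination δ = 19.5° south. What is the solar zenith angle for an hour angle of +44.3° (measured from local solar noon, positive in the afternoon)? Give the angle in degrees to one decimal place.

cos θ_z = sin φ sin δ + cos φ cos δ cos H = (0.4772)(-0.3338) + (0.8788)(0.9426)(0.7157) = 0.4336.
θ_z = arccos(0.4336) = 64.30°.

64.3°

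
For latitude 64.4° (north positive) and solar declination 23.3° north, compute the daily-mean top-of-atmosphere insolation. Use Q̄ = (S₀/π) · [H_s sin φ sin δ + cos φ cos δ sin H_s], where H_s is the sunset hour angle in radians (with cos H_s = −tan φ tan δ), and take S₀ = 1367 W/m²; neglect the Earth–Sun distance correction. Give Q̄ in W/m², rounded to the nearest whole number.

−tan φ tan δ = −(2.0872)(0.4307) = -0.8990; H_s = arccos(-0.8990) = 154.03°. In radians, H_s = 2.6883.
H_s sin φ sin δ = 2.6883 × 0.9018 × 0.3955 = 0.9588.
cos φ cos δ sin H_s = 0.4321 × 0.9184 × 0.4379 = 0.1738.
Q̄ = (1367/π) × (0.9588 + 0.1738) = 435.13 × 1.1326 = 492.83 W/m².

493 W/m²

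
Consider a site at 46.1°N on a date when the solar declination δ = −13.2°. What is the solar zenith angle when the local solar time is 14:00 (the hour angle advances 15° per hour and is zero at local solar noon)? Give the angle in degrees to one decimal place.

65.2°

Hour angle H = 15° × (14 − 12) = 30.00°.
cos θ_z = sin φ sin δ + cos φ cos δ cos H = (0.7206)(-0.2284) + (0.6934)(0.9736)(0.8660) = 0.4200.
θ_z = arccos(0.4200) = 65.17°.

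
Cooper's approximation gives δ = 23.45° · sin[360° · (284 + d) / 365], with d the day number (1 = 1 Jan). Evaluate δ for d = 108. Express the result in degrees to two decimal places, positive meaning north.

360 × (284 + 108) / 365 = 386.630°; sin(386.630°) = 0.4482.
δ = 23.45 × 0.4482 = 10.510° ≈ +10.51°.

+10.51°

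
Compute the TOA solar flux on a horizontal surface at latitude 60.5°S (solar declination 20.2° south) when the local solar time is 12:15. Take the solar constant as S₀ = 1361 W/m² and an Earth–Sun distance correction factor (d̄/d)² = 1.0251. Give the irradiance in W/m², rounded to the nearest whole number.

1063 W/m²

Hour angle H = 15° × (12.25 − 12) = 3.75°.
cos θ_z = sin φ sin δ + cos φ cos δ cos H = (-0.8704)(-0.3453) + (0.4924)(0.9385)(0.9979) = 0.7617.
Top-of-atmosphere irradiance = S₀ (d̄/d)² cos θ_z = 1361 × 1.0251 × 0.7617 = 1062.69 W/m².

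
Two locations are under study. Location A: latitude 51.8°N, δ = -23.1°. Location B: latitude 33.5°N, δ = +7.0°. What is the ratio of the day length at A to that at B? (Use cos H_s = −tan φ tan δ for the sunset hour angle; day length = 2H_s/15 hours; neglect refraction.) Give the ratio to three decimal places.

0.604

A: H_s = arccos(−tan 51.8° · tan -23.1°) = 57.18°, so 2H_s/15 = 7.6240 h.
B: H_s = arccos(−tan 33.5° · tan 7.0°) = 94.66°, so 2H_s/15 = 12.6213 h.
Ratio A/B = 7.6240 / 12.6213 = 0.6041.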